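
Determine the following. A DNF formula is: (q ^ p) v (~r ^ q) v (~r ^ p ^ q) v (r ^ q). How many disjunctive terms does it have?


A DNF formula is a disjunction of terms (conjunctions).
Terms are separated by v.
Counting the disjuncts: 4 terms.

4


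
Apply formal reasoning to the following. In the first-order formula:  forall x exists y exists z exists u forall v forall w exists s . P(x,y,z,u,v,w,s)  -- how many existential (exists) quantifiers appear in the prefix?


Quantifier prefix: forall x exists y exists z exists u forall v forall w exists s
Mark each quantifier type:
  U E E E U U E
Universal count = 3, Existential count = 4
Asked for existential (exists) quantifiers: 4

4


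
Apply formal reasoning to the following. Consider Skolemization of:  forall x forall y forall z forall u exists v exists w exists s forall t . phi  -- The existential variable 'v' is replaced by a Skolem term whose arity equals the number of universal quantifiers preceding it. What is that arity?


Quantifier prefix: forall x forall y forall z forall u exists v exists w exists s forall t
'v' is existentially quantified at position 5.
Universal variables preceding it: x, y, z, u
Skolem function arity = 4

4


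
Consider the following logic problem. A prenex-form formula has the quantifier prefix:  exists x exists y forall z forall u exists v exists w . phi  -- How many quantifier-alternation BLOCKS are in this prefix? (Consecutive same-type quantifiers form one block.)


Quantifier-type sequence: E E A A E E  (A=forall, E=exists)
Group into maximal same-type runs:
  Ex2 | Ax2 | Ex2
Number of blocks = 3

3


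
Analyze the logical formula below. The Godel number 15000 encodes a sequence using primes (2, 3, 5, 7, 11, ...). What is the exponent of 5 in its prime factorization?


Factorize 15000 by dividing by 5 repeatedly.
Division steps: 5 divides 15000 exactly 4 time(s).
Exponent of 5 = 4

4


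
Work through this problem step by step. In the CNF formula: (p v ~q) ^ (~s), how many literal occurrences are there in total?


Counting literals in each clause:
Clause 1: 2 literal(s)
Clause 2: 1 literal(s)
Total = 3

3


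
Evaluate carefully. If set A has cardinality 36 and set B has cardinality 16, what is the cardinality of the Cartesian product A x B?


The Cartesian product A x B contains all ordered pairs (a, b).
|A x B| = |A| * |B| = 36 * 16 = 576

576


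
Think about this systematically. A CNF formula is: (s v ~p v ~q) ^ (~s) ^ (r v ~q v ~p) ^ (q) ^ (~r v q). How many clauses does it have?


A CNF formula is a conjunction of clauses.
Clauses are separated by ^.
Counting the conjuncts: 5 clauses.

5


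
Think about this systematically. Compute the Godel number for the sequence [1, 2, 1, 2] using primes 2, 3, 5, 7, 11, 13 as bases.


Encode each element as an exponent of the corresponding prime:
  2^1 = 2
  3^2 = 9
  5^1 = 5
  7^2 = 49
Product = 2 * 9 * 5 * 49 = 4410

4410


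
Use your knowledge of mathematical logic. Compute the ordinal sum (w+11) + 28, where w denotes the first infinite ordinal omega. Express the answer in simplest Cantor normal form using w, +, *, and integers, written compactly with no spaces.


Compute (w+11) + 28.
Ordinal + is associative but NOT commutative; for finite n>0, n + w = w but w + n stays w+n.
By associativity: (w+11) + 28 = w + (11+28) = w+39.
Result = w+39

w+39


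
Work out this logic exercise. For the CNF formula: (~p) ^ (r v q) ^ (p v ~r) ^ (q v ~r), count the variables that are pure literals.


Check each variable for pure literal status:
p: mixed (not pure)
q: pure positive
r: mixed (not pure)
Pure literal count = 1

1


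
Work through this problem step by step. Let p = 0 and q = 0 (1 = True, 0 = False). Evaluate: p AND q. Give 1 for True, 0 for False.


p = 0, q = 0
Operation: p AND q
Evaluate: 0 AND 0 = 0

0


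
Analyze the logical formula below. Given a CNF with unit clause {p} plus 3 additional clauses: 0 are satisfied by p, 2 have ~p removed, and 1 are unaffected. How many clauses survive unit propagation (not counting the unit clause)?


Satisfied (removed): 0
Shortened (remain): 2
Unchanged (remain): 1
Remaining = 2 + 1 = 3

3


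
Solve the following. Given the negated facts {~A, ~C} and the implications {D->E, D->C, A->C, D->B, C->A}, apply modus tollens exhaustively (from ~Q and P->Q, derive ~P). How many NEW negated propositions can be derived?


Initial negated facts: {~A, ~C}
Apply modus tollens to closure:
  ~C and D->C  =>  ~D
Final negated: {~A, ~C, ~D}
New negations: {~D}
Count = 1

1


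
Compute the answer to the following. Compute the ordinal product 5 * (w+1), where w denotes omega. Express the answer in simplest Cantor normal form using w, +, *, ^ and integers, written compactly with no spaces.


Compute 5 * (w+1).
Ordinal * is associative and left-distributive over +, but NOT commutative; for finite n>1, n*w = w but w*n stays w*n.
By left-distributivity: 5 * (w+1) = 5*w + 5*1 = w + 5 = w+5.
Result = w+5

w+5


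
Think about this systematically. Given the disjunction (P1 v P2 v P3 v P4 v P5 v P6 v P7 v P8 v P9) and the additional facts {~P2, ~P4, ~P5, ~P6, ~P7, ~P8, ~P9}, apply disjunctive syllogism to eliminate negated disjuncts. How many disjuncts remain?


Original disjuncts (9): P1, P2, P3, P4, P5, P6, P7, P8, P9
Negated (eliminate): ~P2, ~P4, ~P5, ~P6, ~P7, ~P8, ~P9
Remaining disjuncts: P1, P3
Count = 9 - 7 = 2

2


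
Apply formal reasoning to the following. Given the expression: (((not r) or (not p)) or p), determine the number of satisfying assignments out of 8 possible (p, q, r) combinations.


Check all 8 assignments:
p=0, q=0, r=0: 1
p=0, q=0, r=1: 1
p=0, q=1, r=0: 1
p=0, q=1, r=1: 1
p=1, q=0, r=0: 1
p=1, q=0, r=1: 1
p=1, q=1, r=0: 1
p=1, q=1, r=1: 1
Count of True = 8

8


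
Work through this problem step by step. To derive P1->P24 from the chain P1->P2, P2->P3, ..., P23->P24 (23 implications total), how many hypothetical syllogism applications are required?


With 23 implications in a chain connecting 24 propositions:
P1->P2, P2->P3, ..., P23->P24
Steps needed = (number of implications) - 1 = 23 - 1 = 22

22


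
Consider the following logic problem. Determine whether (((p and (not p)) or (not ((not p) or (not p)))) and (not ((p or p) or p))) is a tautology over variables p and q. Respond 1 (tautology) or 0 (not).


Check all 4 assignments:
p=0, q=0: 0
p=0, q=1: 0
p=1, q=0: 0
p=1, q=1: 0
Satisfying count = 0/4.
Tautology iff count = 4: no.

0


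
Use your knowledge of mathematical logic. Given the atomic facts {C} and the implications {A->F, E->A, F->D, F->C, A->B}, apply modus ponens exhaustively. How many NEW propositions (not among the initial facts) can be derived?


Initial facts: {C}
Apply modus ponens to closure:
  (no implication fires)
Final known: {C}
New propositions: {(none)}
Count = 0

0


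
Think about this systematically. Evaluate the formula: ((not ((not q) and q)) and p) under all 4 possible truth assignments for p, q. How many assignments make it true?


Check all 4 assignments:
p=0, q=0: 0
p=0, q=1: 0
p=1, q=0: 1
p=1, q=1: 1
Count of True = 2

2


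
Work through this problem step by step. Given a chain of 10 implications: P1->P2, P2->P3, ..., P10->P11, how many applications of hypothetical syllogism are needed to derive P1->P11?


With 10 implications in a chain connecting 11 propositions:
P1->P2, P2->P3, ..., P10->P11
Steps needed = (number of implications) - 1 = 10 - 1 = 9

9


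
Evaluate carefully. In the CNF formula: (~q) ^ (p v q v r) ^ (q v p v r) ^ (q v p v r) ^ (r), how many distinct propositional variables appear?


Identify each variable that appears in the formula.
Variables found: p, q, r
Count = 3

3


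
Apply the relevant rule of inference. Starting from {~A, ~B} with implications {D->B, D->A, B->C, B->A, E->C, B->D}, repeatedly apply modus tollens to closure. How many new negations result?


Initial negated facts: {~A, ~B}
Apply modus tollens to closure:
  ~B and D->B  =>  ~D
Final negated: {~A, ~B, ~D}
New negations: {~D}
Count = 1

1


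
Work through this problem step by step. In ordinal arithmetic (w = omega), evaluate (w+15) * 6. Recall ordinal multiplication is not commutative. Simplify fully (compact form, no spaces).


Compute (w+15) * 6.
Ordinal * is associative and left-distributive over +, but NOT commutative; for finite n>1, n*w = w but w*n stays w*n.
(w+15) * 6 = (w+15) repeated 6 times. Each intermediate +15 is absorbed by the following w; only the last survives: w*6+15.
Result = w*6+15

w*6+15


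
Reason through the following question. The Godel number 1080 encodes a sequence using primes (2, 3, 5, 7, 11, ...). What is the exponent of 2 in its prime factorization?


Factorize 1080 by dividing by 2 repeatedly.
Division steps: 2 divides 1080 exactly 3 time(s).
Exponent of 2 = 3

3


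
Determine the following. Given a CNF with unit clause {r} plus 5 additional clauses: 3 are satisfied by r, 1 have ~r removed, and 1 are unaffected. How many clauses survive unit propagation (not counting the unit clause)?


Satisfied (removed): 3
Shortened (remain): 1
Unchanged (remain): 1
Remaining = 1 + 1 = 2

2


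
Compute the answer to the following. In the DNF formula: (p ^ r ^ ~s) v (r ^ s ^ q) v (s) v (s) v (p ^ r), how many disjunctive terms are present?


A DNF formula is a disjunction of terms (conjunctions).
Terms are separated by v.
Counting the disjuncts: 5 terms.

5


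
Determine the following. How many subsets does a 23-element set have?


The power set of a set with n elements has 2^n elements.
|P(S)| = 2^23 = 8388608

8388608


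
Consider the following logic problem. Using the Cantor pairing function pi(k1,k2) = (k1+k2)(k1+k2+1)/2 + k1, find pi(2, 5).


k1 + k2 = 7
(k1+k2)(k1+k2+1)/2 = 7 * 8 / 2 = 28
pi = 28 + 2 = 30

30


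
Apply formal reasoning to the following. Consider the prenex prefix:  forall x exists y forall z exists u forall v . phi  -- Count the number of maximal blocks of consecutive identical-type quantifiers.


Quantifier-type sequence: A E A E A  (A=forall, E=exists)
Group into maximal same-type runs:
  Ax1 | Ex1 | Ax1 | Ex1 | Ax1
Number of blocks = 5

5


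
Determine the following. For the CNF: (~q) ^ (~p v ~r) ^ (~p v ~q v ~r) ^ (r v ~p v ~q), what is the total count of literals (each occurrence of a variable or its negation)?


Counting literals in each clause:
Clause 1: 1 literal(s)
Clause 2: 2 literal(s)
Clause 3: 3 literal(s)
Clause 4: 3 literal(s)
Total = 9

9


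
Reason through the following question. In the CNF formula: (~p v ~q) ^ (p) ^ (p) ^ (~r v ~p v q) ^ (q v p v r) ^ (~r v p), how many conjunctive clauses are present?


A CNF formula is a conjunction of clauses.
Clauses are separated by ^.
Counting the conjuncts: 6 clauses.

6


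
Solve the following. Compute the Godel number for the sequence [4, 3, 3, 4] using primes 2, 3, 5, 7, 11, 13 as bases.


Encode each element as an exponent of the corresponding prime:
  2^4 = 16
  3^3 = 27
  5^3 = 125
  7^4 = 2401
Product = 16 * 27 * 125 * 2401 = 129654000

129654000


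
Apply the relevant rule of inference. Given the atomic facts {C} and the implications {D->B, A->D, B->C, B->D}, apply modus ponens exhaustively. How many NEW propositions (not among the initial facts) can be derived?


Initial facts: {C}
Apply modus ponens to closure:
  (no implication fires)
Final known: {C}
New propositions: {(none)}
Count = 0

0


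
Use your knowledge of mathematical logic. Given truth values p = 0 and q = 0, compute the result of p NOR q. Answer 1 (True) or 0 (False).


p = 0, q = 0
Operation: p NOR q
Evaluate: 0 NOR 0 = 1

1


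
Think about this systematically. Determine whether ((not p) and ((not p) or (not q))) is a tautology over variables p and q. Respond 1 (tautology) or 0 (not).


Check all 4 assignments:
p=0, q=0: 1
p=0, q=1: 1
p=1, q=0: 0
p=1, q=1: 0
Satisfying count = 2/4.
Tautology iff count = 4: no.

0


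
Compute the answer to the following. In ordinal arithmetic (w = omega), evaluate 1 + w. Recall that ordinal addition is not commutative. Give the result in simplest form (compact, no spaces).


Compute 1 + w.
Ordinal + is associative but NOT commutative; for finite n>0, n + w = w but w + n stays w+n.
Any finite left addend is absorbed by w on the right: 1 + w = w.
Result = w

w


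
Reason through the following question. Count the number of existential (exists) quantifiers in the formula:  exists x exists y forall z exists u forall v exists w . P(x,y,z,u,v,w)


Quantifier prefix: exists x exists y forall z exists u forall v exists w
Mark each quantifier type:
  E E U E U E
Universal count = 2, Existential count = 4
Asked for existential (exists) quantifiers: 4

4


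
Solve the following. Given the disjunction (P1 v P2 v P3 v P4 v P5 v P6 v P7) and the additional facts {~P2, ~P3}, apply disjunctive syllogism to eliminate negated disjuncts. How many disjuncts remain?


Original disjuncts (7): P1, P2, P3, P4, P5, P6, P7
Negated (eliminate): ~P2, ~P3
Remaining disjuncts: P1, P4, P5, P6, P7
Count = 7 - 2 = 5

5


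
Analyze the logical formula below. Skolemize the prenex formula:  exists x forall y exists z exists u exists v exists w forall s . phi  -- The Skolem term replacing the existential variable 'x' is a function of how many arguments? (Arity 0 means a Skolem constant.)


Quantifier prefix: exists x forall y exists z exists u exists v exists w forall s
'x' is existentially quantified at position 1.
No universal quantifiers precede it.
Skolem function arity = 0 (a Skolem constant)

0


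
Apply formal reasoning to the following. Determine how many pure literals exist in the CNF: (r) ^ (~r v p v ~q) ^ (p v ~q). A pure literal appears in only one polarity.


Check each variable for pure literal status:
p: pure positive
q: pure negative
r: mixed (not pure)
Pure literal count = 2

2


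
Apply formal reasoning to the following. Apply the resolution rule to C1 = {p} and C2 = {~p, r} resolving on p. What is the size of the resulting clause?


Remove p from C1 and ~p from C2.
C1 remainder: {}
C2 remainder: {r}
Union (resolvent): {r}
Resolvent has 1 literal(s).

1


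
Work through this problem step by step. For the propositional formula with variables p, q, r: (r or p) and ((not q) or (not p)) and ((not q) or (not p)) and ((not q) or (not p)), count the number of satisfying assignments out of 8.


Evaluate all 8 assignments for p, q, r:
p=0, q=0, r=0: 0
p=0, q=0, r=1: 1
p=0, q=1, r=0: 0
p=0, q=1, r=1: 1
p=1, q=0, r=0: 1
p=1, q=0, r=1: 1
p=1, q=1, r=0: 0
p=1, q=1, r=1: 0
Satisfying count = 4

4


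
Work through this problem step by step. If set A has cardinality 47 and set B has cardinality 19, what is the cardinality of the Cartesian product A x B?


The Cartesian product A x B contains all ordered pairs (a, b).
|A x B| = |A| * |B| = 47 * 19 = 893

893


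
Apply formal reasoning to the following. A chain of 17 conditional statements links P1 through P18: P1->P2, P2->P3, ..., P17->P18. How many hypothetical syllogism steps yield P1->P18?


With 17 implications in a chain connecting 18 propositions:
P1->P2, P2->P3, ..., P17->P18
Steps needed = (number of implications) - 1 = 17 - 1 = 16

16


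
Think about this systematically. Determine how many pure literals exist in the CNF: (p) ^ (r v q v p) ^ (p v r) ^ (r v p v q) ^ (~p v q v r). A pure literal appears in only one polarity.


Check each variable for pure literal status:
p: mixed (not pure)
q: pure positive
r: pure positive
Pure literal count = 2

2


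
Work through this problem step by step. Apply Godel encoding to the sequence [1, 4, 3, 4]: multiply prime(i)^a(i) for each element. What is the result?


Encode each element as an exponent of the corresponding prime:
  2^1 = 2
  3^4 = 81
  5^3 = 125
  7^4 = 2401
Product = 2 * 81 * 125 * 2401 = 48620250

48620250


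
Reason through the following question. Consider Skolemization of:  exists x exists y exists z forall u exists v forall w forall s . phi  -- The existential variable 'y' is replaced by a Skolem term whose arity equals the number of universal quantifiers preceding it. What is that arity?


Quantifier prefix: exists x exists y exists z forall u exists v forall w forall s
'y' is existentially quantified at position 2.
No universal quantifiers precede it.
Skolem function arity = 0 (a Skolem constant)

0


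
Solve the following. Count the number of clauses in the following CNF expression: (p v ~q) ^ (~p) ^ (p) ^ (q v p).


A CNF formula is a conjunction of clauses.
Clauses are separated by ^.
Counting the conjuncts: 4 clauses.

4


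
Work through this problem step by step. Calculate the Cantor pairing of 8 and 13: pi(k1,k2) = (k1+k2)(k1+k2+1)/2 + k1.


k1 + k2 = 21
(k1+k2)(k1+k2+1)/2 = 21 * 22 / 2 = 231
pi = 231 + 8 = 239

239


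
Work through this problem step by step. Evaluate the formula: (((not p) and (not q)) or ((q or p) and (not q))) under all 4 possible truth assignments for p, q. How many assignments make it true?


Check all 4 assignments:
p=0, q=0: 1
p=0, q=1: 0
p=1, q=0: 1
p=1, q=1: 0
Count of True = 2

2


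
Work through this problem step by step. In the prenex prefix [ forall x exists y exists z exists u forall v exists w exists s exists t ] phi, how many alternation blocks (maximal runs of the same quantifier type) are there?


Quantifier-type sequence: A E E E A E E E  (A=forall, E=exists)
Group into maximal same-type runs:
  Ax1 | Ex3 | Ax1 | Ex3
Number of blocks = 4

4


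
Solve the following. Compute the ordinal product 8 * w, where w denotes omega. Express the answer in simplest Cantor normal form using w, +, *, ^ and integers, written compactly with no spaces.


Compute 8 * w.
Ordinal * is associative and left-distributive over +, but NOT commutative; for finite n>1, n*w = w but w*n stays w*n.
For finite n>0, n * w = sup{n*k : k<w} = w. So 8 * w = w.
Result = w

w


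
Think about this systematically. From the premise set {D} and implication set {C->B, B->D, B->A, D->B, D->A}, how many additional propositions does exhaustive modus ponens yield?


Initial facts: {D}
Apply modus ponens to closure:
  D and D->B  =>  B
  D and D->A  =>  A
Final known: {A, B, D}
New propositions: {A, B}
Count = 2

2


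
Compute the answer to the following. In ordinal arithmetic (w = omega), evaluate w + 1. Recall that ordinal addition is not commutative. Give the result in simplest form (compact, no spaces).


Compute w + 1.
Ordinal + is associative but NOT commutative; for finite n>0, n + w = w but w + n stays w+n.
w + 1 is already in normal form (a successor ordinal beyond w).
Result = w+1

w+1


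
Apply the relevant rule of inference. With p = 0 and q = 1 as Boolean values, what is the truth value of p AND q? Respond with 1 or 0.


p = 0, q = 1
Operation: p AND q
Evaluate: 0 AND 1 = 0

0


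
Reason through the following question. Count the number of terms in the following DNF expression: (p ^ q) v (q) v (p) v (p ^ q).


A DNF formula is a disjunction of terms (conjunctions).
Terms are separated by v.
Counting the disjuncts: 4 terms.

4


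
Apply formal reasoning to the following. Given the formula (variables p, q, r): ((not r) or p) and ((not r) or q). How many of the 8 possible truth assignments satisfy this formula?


Evaluate all 8 assignments for p, q, r:
p=0, q=0, r=0: 1
p=0, q=0, r=1: 0
p=0, q=1, r=0: 1
p=0, q=1, r=1: 0
p=1, q=0, r=0: 1
p=1, q=0, r=1: 0
p=1, q=1, r=0: 1
p=1, q=1, r=1: 1
Satisfying count = 5

5


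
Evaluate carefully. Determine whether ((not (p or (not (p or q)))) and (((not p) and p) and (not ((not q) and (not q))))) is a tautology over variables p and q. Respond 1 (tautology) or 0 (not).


Check all 4 assignments:
p=0, q=0: 0
p=0, q=1: 0
p=1, q=0: 0
p=1, q=1: 0
Satisfying count = 0/4.
Tautology iff count = 4: no.

0


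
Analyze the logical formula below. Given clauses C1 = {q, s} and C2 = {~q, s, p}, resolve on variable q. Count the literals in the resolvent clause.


Remove q from C1 and ~q from C2.
C1 remainder: {s}
C2 remainder: {s, p}
Union (resolvent): {p, s}
Resolvent has 2 literal(s).

2


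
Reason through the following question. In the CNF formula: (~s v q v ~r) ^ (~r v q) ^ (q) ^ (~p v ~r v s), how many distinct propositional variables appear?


Identify each variable that appears in the formula.
Variables found: p, q, r, s
Count = 4

4


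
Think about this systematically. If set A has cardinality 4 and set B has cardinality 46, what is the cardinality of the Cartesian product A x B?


The Cartesian product A x B contains all ordered pairs (a, b).
|A x B| = |A| * |B| = 4 * 46 = 184

184


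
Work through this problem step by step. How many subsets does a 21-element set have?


The power set of a set with n elements has 2^n elements.
|P(S)| = 2^21 = 2097152

2097152


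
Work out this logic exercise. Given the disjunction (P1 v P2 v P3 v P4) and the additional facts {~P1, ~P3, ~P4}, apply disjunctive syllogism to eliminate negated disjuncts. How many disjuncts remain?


Original disjuncts (4): P1, P2, P3, P4
Negated (eliminate): ~P1, ~P3, ~P4
Remaining disjuncts: P2
Count = 4 - 3 = 1

1


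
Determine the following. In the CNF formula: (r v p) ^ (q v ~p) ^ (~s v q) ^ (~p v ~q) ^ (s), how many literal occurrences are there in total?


Counting literals in each clause:
Clause 1: 2 literal(s)
Clause 2: 2 literal(s)
Clause 3: 2 literal(s)
Clause 4: 2 literal(s)
Clause 5: 1 literal(s)
Total = 9

9


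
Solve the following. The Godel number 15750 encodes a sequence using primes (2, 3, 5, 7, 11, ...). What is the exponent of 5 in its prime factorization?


Factorize 15750 by dividing by 5 repeatedly.
Division steps: 5 divides 15750 exactly 3 time(s).
Exponent of 5 = 3

3


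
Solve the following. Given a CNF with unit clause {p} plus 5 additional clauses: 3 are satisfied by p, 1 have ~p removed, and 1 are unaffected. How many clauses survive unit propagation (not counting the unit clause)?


Satisfied (removed): 3
Shortened (remain): 1
Unchanged (remain): 1
Remaining = 1 + 1 = 2

2


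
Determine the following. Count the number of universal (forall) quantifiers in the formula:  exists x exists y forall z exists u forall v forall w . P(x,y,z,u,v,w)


Quantifier prefix: exists x exists y forall z exists u forall v forall w
Mark each quantifier type:
  E E U E U U
Universal count = 3, Existential count = 3
Asked for universal (forall) quantifiers: 3

3


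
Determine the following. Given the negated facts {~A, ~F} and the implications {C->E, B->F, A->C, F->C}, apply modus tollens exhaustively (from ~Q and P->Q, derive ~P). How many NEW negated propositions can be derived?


Initial negated facts: {~A, ~F}
Apply modus tollens to closure:
  ~F and B->F  =>  ~B
Final negated: {~A, ~B, ~F}
New negations: {~B}
Count = 1

1


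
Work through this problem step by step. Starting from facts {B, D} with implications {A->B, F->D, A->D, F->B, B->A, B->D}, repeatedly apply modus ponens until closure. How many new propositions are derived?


Initial facts: {B, D}
Apply modus ponens to closure:
  B and B->A  =>  A
Final known: {A, B, D}
New propositions: {A}
Count = 1

1


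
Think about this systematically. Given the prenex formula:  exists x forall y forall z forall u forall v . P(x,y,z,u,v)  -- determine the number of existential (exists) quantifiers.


Quantifier prefix: exists x forall y forall z forall u forall v
Mark each quantifier type:
  E U U U U
Universal count = 4, Existential count = 1
Asked for existential (exists) quantifiers: 1

1


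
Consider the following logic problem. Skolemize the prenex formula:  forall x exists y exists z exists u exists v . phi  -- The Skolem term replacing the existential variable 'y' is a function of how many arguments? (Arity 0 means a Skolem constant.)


Quantifier prefix: forall x exists y exists z exists u exists v
'y' is existentially quantified at position 2.
Universal variables preceding it: x
Skolem function arity = 1

1


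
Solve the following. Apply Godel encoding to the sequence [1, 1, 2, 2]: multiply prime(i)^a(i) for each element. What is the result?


Encode each element as an exponent of the corresponding prime:
  2^1 = 2
  3^1 = 3
  5^2 = 25
  7^2 = 49
Product = 2 * 3 * 25 * 49 = 7350

7350


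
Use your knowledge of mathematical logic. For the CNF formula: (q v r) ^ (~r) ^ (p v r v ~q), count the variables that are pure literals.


Check each variable for pure literal status:
p: pure positive
q: mixed (not pure)
r: mixed (not pure)
Pure literal count = 1

1


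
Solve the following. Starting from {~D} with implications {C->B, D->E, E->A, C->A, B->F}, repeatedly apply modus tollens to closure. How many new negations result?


Initial negated facts: {~D}
Apply modus tollens to closure:
  (no implication fires)
Final negated: {~D}
New negations: {(none)}
Count = 0

0


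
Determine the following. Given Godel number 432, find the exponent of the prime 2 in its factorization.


Factorize 432 by dividing by 2 repeatedly.
Division steps: 2 divides 432 exactly 4 time(s).
Exponent of 2 = 4

4


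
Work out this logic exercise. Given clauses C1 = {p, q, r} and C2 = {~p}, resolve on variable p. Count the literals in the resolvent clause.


Remove p from C1 and ~p from C2.
C1 remainder: {q, r}
C2 remainder: {}
Union (resolvent): {q, r}
Resolvent has 2 literal(s).

2


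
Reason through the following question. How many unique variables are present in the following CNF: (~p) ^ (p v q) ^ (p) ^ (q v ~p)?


Identify each variable that appears in the formula.
Variables found: p, q
Count = 2

2


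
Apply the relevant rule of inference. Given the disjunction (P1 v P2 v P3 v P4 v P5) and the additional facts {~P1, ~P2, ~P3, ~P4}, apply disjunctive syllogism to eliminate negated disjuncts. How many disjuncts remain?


Original disjuncts (5): P1, P2, P3, P4, P5
Negated (eliminate): ~P1, ~P2, ~P3, ~P4
Remaining disjuncts: P5
Count = 5 - 4 = 1

1


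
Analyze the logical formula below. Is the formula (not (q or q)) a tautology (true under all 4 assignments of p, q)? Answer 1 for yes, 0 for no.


Check all 4 assignments:
p=0, q=0: 1
p=0, q=1: 0
p=1, q=0: 1
p=1, q=1: 0
Satisfying count = 2/4.
Tautology iff count = 4: no.

0


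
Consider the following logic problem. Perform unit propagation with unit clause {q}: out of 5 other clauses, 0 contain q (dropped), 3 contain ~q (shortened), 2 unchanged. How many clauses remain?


Satisfied (removed): 0
Shortened (remain): 3
Unchanged (remain): 2
Remaining = 3 + 2 = 5

5


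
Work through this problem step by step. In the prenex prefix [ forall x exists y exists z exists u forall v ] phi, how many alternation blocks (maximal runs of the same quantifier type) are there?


Quantifier-type sequence: A E E E A  (A=forall, E=exists)
Group into maximal same-type runs:
  Ax1 | Ex3 | Ax1
Number of blocks = 3

3


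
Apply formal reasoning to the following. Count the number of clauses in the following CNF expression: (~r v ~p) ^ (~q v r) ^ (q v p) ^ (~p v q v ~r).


A CNF formula is a conjunction of clauses.
Clauses are separated by ^.
Counting the conjuncts: 4 clauses.

4


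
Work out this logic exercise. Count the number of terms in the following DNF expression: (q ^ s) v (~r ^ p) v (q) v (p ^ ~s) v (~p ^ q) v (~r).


A DNF formula is a disjunction of terms (conjunctions).
Terms are separated by v.
Counting the disjuncts: 6 terms.

6


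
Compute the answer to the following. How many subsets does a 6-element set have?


The power set of a set with n elements has 2^n elements.
|P(S)| = 2^6 = 64

64


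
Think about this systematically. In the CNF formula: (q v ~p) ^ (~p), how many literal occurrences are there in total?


Counting literals in each clause:
Clause 1: 2 literal(s)
Clause 2: 1 literal(s)
Total = 3

3


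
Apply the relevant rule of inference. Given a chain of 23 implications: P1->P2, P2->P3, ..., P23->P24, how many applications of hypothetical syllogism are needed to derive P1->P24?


With 23 implications in a chain connecting 24 propositions:
P1->P2, P2->P3, ..., P23->P24
Steps needed = (number of implications) - 1 = 23 - 1 = 22

22


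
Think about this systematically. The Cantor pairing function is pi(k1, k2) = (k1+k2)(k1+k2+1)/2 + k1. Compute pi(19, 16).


k1 + k2 = 35
(k1+k2)(k1+k2+1)/2 = 35 * 36 / 2 = 630
pi = 630 + 19 = 649

649


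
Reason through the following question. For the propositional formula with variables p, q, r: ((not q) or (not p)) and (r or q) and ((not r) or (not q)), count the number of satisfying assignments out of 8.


Evaluate all 8 assignments for p, q, r:
p=0, q=0, r=0: 0
p=0, q=0, r=1: 1
p=0, q=1, r=0: 1
p=0, q=1, r=1: 0
p=1, q=0, r=0: 0
p=1, q=0, r=1: 1
p=1, q=1, r=0: 0
p=1, q=1, r=1: 0
Satisfying count = 3

3


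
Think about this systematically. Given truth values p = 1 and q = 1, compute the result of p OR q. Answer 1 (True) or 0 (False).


p = 1, q = 1
Operation: p OR q
Evaluate: 1 OR 1 = 1

1


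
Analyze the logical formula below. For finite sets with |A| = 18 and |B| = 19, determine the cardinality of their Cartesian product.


The Cartesian product A x B contains all ordered pairs (a, b).
|A x B| = |A| * |B| = 18 * 19 = 342

342


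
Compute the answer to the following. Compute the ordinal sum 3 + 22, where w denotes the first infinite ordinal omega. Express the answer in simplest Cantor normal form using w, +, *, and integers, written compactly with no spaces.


Compute 3 + 22.
Ordinal + is associative but NOT commutative; for finite n>0, n + w = w but w + n stays w+n.
Both operands finite; ordinal + agrees with natural +: 3 + 22 = 25.
Result = 25

25


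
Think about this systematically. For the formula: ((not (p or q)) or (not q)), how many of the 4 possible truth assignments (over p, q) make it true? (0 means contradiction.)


Check all 4 assignments:
p=0, q=0: 1
p=0, q=1: 0
p=1, q=0: 1
p=1, q=1: 0
Count of True = 2

2


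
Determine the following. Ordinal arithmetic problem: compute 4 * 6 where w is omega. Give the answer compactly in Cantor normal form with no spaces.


Compute 4 * 6.
Ordinal * is associative and left-distributive over +, but NOT commutative; for finite n>1, n*w = w but w*n stays w*n.
Both finite; ordinal * agrees with natural *: 4 * 6 = 24.
Result = 24

24


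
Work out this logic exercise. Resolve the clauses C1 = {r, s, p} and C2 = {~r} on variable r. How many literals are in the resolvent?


Remove r from C1 and ~r from C2.
C1 remainder: {s, p}
C2 remainder: {}
Union (resolvent): {p, s}
Resolvent has 2 literal(s).

2


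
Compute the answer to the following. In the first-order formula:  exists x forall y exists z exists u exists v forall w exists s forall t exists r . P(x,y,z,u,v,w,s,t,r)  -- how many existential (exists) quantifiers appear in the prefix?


Quantifier prefix: exists x forall y exists z exists u exists v forall w exists s forall t exists r
Mark each quantifier type:
  E U E E E U E U E
Universal count = 3, Existential count = 6
Asked for existential (exists) quantifiers: 6

6


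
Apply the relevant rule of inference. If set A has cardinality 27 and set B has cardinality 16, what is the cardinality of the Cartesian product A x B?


The Cartesian product A x B contains all ordered pairs (a, b).
|A x B| = |A| * |B| = 27 * 16 = 432

432


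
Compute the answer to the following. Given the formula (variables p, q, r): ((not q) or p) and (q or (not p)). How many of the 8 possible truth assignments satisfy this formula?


Evaluate all 8 assignments for p, q, r:
p=0, q=0, r=0: 1
p=0, q=0, r=1: 1
p=0, q=1, r=0: 0
p=0, q=1, r=1: 0
p=1, q=0, r=0: 0
p=1, q=0, r=1: 0
p=1, q=1, r=0: 1
p=1, q=1, r=1: 1
Satisfying count = 4

4


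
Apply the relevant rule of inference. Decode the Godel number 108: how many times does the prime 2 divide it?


Factorize 108 by dividing by 2 repeatedly.
Division steps: 2 divides 108 exactly 2 time(s).
Exponent of 2 = 2

2


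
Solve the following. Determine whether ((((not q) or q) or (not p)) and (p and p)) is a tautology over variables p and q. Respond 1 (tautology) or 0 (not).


Check all 4 assignments:
p=0, q=0: 0
p=0, q=1: 0
p=1, q=0: 1
p=1, q=1: 1
Satisfying count = 2/4.
Tautology iff count = 4: no.

0


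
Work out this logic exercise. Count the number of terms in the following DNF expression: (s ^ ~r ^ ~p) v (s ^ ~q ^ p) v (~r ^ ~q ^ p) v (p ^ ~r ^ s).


A DNF formula is a disjunction of terms (conjunctions).
Terms are separated by v.
Counting the disjuncts: 4 terms.

4


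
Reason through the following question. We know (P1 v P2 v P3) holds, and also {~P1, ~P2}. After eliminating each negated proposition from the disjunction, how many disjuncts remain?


Original disjuncts (3): P1, P2, P3
Negated (eliminate): ~P1, ~P2
Remaining disjuncts: P3
Count = 3 - 2 = 1

1


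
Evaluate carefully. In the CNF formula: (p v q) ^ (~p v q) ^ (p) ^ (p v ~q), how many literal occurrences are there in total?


Counting literals in each clause:
Clause 1: 2 literal(s)
Clause 2: 2 literal(s)
Clause 3: 1 literal(s)
Clause 4: 2 literal(s)
Total = 7

7


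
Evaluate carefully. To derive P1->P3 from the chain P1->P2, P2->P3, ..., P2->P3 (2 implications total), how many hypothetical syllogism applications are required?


With 2 implications in a chain connecting 3 propositions:
P1->P2, P2->P3, ..., P2->P3
Steps needed = (number of implications) - 1 = 2 - 1 = 1

1


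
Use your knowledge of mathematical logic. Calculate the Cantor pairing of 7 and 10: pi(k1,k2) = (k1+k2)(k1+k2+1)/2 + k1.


k1 + k2 = 17
(k1+k2)(k1+k2+1)/2 = 17 * 18 / 2 = 153
pi = 153 + 7 = 160

160


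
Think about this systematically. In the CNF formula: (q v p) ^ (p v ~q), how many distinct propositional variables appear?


Identify each variable that appears in the formula.
Variables found: p, q
Count = 2

2


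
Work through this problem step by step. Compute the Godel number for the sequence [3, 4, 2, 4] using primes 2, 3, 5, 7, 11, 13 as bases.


Encode each element as an exponent of the corresponding prime:
  2^3 = 8
  3^4 = 81
  5^2 = 25
  7^4 = 2401
Product = 8 * 81 * 25 * 2401 = 38896200

38896200


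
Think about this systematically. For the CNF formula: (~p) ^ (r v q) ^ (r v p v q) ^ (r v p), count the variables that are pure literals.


Check each variable for pure literal status:
p: mixed (not pure)
q: pure positive
r: pure positive
Pure literal count = 2

2


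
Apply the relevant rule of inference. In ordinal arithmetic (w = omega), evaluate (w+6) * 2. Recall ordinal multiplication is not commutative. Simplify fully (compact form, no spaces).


Compute (w+6) * 2.
Ordinal * is associative and left-distributive over +, but NOT commutative; for finite n>1, n*w = w but w*n stays w*n.
(w+6) * 2 = (w+6) repeated 2 times. Each intermediate +6 is absorbed by the following w; only the last survives: w*2+6.
Result = w*2+6

w*2+6


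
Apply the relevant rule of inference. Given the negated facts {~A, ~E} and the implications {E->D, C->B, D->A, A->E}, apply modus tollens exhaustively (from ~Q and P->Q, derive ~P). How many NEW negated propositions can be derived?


Initial negated facts: {~A, ~E}
Apply modus tollens to closure:
  ~A and D->A  =>  ~D
Final negated: {~A, ~D, ~E}
New negations: {~D}
Count = 1

1


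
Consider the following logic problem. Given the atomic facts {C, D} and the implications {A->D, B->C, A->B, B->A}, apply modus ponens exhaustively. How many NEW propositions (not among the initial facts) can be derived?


Initial facts: {C, D}
Apply modus ponens to closure:
  (no implication fires)
Final known: {C, D}
New propositions: {(none)}
Count = 0

0


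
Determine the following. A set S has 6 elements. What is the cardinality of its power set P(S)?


The power set of a set with n elements has 2^n elements.
|P(S)| = 2^6 = 64

64


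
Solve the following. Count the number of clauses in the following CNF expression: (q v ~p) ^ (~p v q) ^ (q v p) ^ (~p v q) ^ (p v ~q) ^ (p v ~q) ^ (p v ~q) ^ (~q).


A CNF formula is a conjunction of clauses.
Clauses are separated by ^.
Counting the conjuncts: 8 clauses.

8


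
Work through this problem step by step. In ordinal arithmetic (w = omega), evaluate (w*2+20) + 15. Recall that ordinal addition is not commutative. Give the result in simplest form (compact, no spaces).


Compute (w*2+20) + 15.
Ordinal + is associative but NOT commutative; for finite n>0, n + w = w but w + n stays w+n.
By associativity: (w*2+20) + 15 = w*2 + (20+15) = w*2+35.
Result = w*2+35

w*2+35


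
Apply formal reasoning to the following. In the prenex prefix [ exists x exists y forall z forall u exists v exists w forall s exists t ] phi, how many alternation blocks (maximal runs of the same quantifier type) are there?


Quantifier-type sequence: E E A A E E A E  (A=forall, E=exists)
Group into maximal same-type runs:
  Ex2 | Ax2 | Ex2 | Ax1 | Ex1
Number of blocks = 5

5


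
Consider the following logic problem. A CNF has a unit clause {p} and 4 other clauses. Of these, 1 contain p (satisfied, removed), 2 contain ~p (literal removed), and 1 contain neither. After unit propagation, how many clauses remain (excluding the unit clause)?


Satisfied (removed): 1
Shortened (remain): 2
Unchanged (remain): 1
Remaining = 2 + 1 = 3

3


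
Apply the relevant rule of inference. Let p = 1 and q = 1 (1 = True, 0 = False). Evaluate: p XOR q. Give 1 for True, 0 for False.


p = 1, q = 1
Operation: p XOR q
Evaluate: 1 XOR 1 = 0

0


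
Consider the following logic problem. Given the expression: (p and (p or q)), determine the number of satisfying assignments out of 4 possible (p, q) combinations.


Check all 4 assignments:
p=0, q=0: 0
p=0, q=1: 0
p=1, q=0: 1
p=1, q=1: 1
Count of True = 2

2


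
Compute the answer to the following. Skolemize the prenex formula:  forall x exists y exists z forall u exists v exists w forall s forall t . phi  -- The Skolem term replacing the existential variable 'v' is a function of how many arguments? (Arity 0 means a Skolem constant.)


Quantifier prefix: forall x exists y exists z forall u exists v exists w forall s forall t
'v' is existentially quantified at position 5.
Universal variables preceding it: x, u
Skolem function arity = 2

2


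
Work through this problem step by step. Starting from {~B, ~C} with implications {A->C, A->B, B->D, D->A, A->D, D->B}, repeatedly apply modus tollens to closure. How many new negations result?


Initial negated facts: {~B, ~C}
Apply modus tollens to closure:
  ~C and A->C  =>  ~A
  ~A and D->A  =>  ~D
Final negated: {~A, ~B, ~C, ~D}
New negations: {~A, ~D}
Count = 2

2


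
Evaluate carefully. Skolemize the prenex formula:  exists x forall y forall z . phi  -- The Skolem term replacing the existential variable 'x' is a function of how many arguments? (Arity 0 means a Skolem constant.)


Quantifier prefix: exists x forall y forall z
'x' is existentially quantified at position 1.
No universal quantifiers precede it.
Skolem function arity = 0 (a Skolem constant)

0


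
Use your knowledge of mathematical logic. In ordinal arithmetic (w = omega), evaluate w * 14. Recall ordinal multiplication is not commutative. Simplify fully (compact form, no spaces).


Compute w * 14.
Ordinal * is associative and left-distributive over +, but NOT commutative; for finite n>1, n*w = w but w*n stays w*n.
w * 14 means 14 copies of w concatenated: w*14.
Result = w*14

w*14


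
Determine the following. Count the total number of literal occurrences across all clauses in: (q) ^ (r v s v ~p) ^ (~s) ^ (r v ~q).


Counting literals in each clause:
Clause 1: 1 literal(s)
Clause 2: 3 literal(s)
Clause 3: 1 literal(s)
Clause 4: 2 literal(s)
Total = 7

7


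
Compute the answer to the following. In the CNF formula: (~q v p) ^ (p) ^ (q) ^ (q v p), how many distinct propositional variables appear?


Identify each variable that appears in the formula.
Variables found: p, q
Count = 2

2
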